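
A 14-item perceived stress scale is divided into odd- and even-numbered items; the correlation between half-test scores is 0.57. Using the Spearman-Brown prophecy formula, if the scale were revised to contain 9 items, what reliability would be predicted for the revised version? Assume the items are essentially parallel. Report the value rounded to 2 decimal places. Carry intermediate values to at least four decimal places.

Full-test reliability from the split-half r: r_full = 2(0.57)/(1 + 0.57) = 0.7261
Then adjust to 9 items: n = 9/14 = 0.6429
r_new = n·r_full / (1 + (n − 1)·r_full) = 0.4668 / 0.7407 ≈ 0.6302

0.63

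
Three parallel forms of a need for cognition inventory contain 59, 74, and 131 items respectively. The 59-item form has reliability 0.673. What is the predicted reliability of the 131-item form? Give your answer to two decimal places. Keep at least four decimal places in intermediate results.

Only the ratio of lengths matters: n = 131/59 = 2.2203
r_{131} = n·r / (1 + (n − 1)·r) = 1.4943 / 1.8213 ≈ 0.8205

0.82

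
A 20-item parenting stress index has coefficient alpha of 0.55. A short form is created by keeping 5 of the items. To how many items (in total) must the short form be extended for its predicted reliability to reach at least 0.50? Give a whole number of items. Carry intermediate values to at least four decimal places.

First, r for the 5-item form: n = 5/20 = 0.2500, so r_5 = 0.2500·0.55/(1 + (0.2500 − 1)·0.55) = 0.2340
Length factor from the short form to reach 0.50: n' = 0.50(1 − 0.2340) / [0.2340(1 − 0.50)] ≈ 3.2735
Items = 3.2735 × 5 ≈ 16.37 → 17

17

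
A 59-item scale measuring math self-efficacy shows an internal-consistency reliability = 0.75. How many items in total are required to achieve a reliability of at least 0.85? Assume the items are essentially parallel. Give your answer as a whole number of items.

Invert Spearman-Brown to solve for n:
n = r*(1 − r) / [ r (1 − r*) ]
n = 0.85(1 − 0.75) / [0.75(1 − 0.85)]
  = 0.2125 / 0.1125 = 1.8889
1.8889 × 59 = 111.45 → 112 items

112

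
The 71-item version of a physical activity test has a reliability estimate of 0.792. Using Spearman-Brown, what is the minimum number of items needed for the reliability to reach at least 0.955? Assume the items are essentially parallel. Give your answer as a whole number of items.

396

Rearranging the Spearman-Brown formula for n,
n = r*(1 − r) / [ r (1 − r*) ]
n = [0.955 × 0.208] / [0.792 × 0.045]
  = 0.198640 / 0.035640 = 5.5735
5.5735 × 71 = 395.72 → 396 items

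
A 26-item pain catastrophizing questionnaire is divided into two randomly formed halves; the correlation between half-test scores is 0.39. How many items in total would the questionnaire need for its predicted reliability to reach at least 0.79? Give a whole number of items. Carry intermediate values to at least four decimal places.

r_full = 2(0.39)/(1 + 0.39) = 0.5612
n = r_tgt(1 − r_full) / [r_full(1 − r_tgt)] = 0.79 × 0.4388 / (0.5612 × 0.21) ≈ 2.9414
Items = 2.9414 × 26 ≈ 76.48 → 77

77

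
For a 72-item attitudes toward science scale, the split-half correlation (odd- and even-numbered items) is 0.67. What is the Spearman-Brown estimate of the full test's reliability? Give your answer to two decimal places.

Apply the Spearman-Brown correction with n = 2:
r_full = 2(0.67) / (1 + 0.67)
r_full = 1.3400 / 1.6700 ≈ 0.8024

0.80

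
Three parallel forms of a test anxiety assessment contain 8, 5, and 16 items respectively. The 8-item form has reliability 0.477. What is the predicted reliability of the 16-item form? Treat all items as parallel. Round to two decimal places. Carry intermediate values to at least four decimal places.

0.65

Only the ratio of lengths matters: n = 16/8 = 2.0000
r_{16} = n·r / (1 + (n − 1)·r) = 0.9540 / 1.4770 ≈ 0.6459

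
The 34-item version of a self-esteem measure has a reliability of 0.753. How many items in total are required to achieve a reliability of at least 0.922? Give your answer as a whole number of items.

Spearman-Brown solved for the length factor n:
n = r_target (1 − r_old) / [ r_old (1 − r_target) ]
n = 0.922(1 − 0.753) / [0.753(1 − 0.922)]
  = 0.227734 / 0.058734 = 3.8774
Items needed = n × 34 = 3.8774 × 34 ≈ 131.83 → round up to 132

132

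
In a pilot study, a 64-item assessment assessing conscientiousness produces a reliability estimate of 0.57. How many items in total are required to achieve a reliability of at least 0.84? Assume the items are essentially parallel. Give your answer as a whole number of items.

Invert Spearman-Brown to solve for n:
n = r*(1 − r) / [ r (1 − r*) ]
n = [0.84 × 0.43] / [0.57 × 0.16]
  = 0.3612 / 0.0912 = 3.9605
So the test needs 3.9605 × 64 ≈ 253.47 items; rounding up, 254.

254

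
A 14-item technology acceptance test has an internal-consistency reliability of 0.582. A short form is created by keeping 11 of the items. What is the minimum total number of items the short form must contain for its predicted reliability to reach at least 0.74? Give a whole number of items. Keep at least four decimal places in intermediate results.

29

Short-form reliability: n = 11/14 = 0.7857; r_11 = n·r/(1+(n−1)r) ≈ 0.5224
Length factor from the short form to reach 0.74: n' = 0.74(1 − 0.5224) / [0.5224(1 − 0.74)] ≈ 2.6021
Items = 2.6021 × 11 ≈ 28.62 → 29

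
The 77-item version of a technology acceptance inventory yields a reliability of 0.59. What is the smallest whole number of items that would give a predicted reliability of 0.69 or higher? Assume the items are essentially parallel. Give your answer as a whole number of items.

120

Invert Spearman-Brown to solve for n:
n = r_target (1 − r_old) / [ r_old (1 − r_target) ]
n = [0.69 × 0.41] / [0.59 × 0.31]
n = 0.2829 / 0.1829 ≈ 1.5467
So the test needs 1.5467 × 77 ≈ 119.10 items; rounding up, 120.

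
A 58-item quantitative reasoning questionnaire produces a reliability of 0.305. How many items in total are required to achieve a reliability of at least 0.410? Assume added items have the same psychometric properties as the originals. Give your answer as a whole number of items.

Rearranging the Spearman-Brown formula for n,
n = r_target (1 − r_old) / [ r_old (1 − r_target) ]
n = [0.410 × 0.695] / [0.305 × 0.590]
n = 0.284950 / 0.179950 ≈ 1.5835
1.5835 × 58 = 91.84 → 92 items

92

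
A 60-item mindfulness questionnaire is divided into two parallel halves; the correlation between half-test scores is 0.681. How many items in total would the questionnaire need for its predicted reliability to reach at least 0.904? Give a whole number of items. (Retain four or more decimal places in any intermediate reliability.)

Corrected full-test reliability: r_full = 2 × 0.681 / (1 + 0.681) ≈ 0.8102
n = r_tgt(1 − r_full) / [r_full(1 − r_tgt)] = 0.904 × 0.1898 / (0.8102 × 0.096) ≈ 2.2060
Items = 2.2060 × 60 ≈ 132.36 → 133

133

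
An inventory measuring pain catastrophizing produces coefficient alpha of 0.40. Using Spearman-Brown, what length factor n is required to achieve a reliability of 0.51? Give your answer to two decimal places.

Spearman-Brown solved for the length factor n:
n = r*(1 − r) / [ r (1 − r*) ]
n = 0.51 × (1 − 0.40) / [ 0.40 × (1 − 0.51) ]
  = 0.3060 / 0.1960 = 1.5612

1.56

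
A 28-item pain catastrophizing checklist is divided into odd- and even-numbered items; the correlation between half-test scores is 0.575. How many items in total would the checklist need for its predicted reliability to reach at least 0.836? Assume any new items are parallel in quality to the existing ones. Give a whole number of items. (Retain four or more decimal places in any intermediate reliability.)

53

Corrected full-test reliability: r_full = 2 × 0.575 / (1 + 0.575) ≈ 0.7302
Solve Spearman-Brown for n: n = 0.836(1 − 0.7302) / [0.7302(1 − 0.836)] = 1.8835
Items = 1.8835 × 28 ≈ 52.74 → 53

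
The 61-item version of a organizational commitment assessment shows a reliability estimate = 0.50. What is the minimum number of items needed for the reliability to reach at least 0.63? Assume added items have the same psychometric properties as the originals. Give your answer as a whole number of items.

104

Spearman-Brown solved for the length factor n:
n = r*(1 − r) / [ r (1 − r*) ]
n = [0.63 × 0.50] / [0.50 × 0.37]
n = 0.3150 / 0.1850 ≈ 1.7027
So the test needs 1.7027 × 61 ≈ 103.86 items; rounding up, 104.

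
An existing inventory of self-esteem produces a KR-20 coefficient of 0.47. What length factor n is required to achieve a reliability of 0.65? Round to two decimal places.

n = 0.65 × (1 − 0.47) / [ 0.47 × (1 − 0.65) ]
n = 0.3445 / 0.1645 ≈ 2.0942

2.09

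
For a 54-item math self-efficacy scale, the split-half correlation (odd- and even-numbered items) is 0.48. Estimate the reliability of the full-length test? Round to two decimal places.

0.65

Each half is half the length of the full test, so the full test is n = 2 times a half.
r_full = 2(0.48) / (1 + 0.48)
       = 0.9600 / 1.4800 = 0.6486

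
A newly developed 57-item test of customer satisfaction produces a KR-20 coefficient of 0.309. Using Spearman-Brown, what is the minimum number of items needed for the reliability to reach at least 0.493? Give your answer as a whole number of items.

Invert Spearman-Brown to solve for n:
n = r_target (1 − r_old) / [ r_old (1 − r_target) ]
n = 0.493(1 − 0.309) / [0.309(1 − 0.493)]
n = 0.340663 / 0.156663 ≈ 2.1745
2.1745 × 57 = 123.95 → 124 items

124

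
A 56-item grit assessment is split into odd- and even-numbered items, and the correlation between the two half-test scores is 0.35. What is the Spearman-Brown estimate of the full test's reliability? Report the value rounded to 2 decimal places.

0.52

Each half is half the length of the full test, so the full test is n = 2 times a half.
r_full = 2(0.35) / (1 + 0.35)
       = 0.7000 / 1.3500 = 0.5185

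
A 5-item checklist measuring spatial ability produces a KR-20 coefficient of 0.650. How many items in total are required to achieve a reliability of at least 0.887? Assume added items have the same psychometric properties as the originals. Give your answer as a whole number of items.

n = [0.887 × 0.350] / [0.650 × 0.113]
n = 0.310450 / 0.073450 ≈ 4.2267
4.2267 × 5 = 21.13 → 22 items

22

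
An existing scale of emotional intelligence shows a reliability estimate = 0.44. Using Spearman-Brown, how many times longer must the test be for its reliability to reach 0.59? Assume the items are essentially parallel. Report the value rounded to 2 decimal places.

Invert Spearman-Brown to solve for n:
n = r*(1 − r) / [ r (1 − r*) ]
n = [0.59 × 0.56] / [0.44 × 0.41]
n = 0.3304 / 0.1804 ≈ 1.8315

1.83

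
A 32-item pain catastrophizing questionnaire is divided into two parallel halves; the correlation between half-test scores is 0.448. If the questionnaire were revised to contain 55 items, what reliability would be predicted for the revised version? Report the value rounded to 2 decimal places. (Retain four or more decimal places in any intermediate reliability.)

0.74

Full-test reliability from the split-half r: r_full = 2(0.448)/(1 + 0.448) = 0.6188
Length factor from 32 to 55 items: n = 55/32 = 1.7188
r_new = n·r_full / (1 + (n − 1)·r_full) = 1.0636 / 1.4448 ≈ 0.7362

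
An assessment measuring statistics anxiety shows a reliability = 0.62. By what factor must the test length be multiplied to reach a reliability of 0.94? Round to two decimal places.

9.60

Spearman-Brown solved for the length factor n:
n = r*(1 − r) / [ r (1 − r*) ]
n = 0.94(1 − 0.62) / [0.62(1 − 0.94)]
n = 0.3572 / 0.0372 ≈ 9.6022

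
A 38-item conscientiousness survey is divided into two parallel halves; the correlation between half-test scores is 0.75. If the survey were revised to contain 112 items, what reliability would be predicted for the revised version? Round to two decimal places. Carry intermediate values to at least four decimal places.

First correct the split-half correlation to full-test reliability: r_full = 2 × 0.75 / (1 + 0.75) ≈ 0.8571
Then adjust to 112 items: n = 112/38 = 2.9474
r_new = n·r_full / (1 + (n − 1)·r_full) = 2.5262 / 2.6691 ≈ 0.9465

0.95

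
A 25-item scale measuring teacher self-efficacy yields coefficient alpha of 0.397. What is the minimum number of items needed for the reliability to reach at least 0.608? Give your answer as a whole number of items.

Spearman-Brown solved for the length factor n:
n = r_target (1 − r_old) / [ r_old (1 − r_target) ]
n = 0.608(1 − 0.397) / [0.397(1 − 0.608)]
  = 0.366624 / 0.155624 = 2.3558
So the test needs 2.3558 × 25 ≈ 58.89 items; rounding up, 59.

59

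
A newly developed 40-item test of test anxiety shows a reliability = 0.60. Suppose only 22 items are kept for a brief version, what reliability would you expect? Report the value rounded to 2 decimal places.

The new length is 22/40 = 0.55 times the old.
By Spearman-Brown, r_new = n r / (1 + (n − 1) r).
r_new = 0.55·0.60 / [1 + (0.55 − 1)·0.60]
r_new = 0.3300 / 0.7300 ≈ 0.4521

0.45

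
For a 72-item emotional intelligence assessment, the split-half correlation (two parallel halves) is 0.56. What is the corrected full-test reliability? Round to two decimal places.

Each half is half the length of the full test, so the full test is n = 2 times a half.
r_full = 2r_hh / (1 + r_hh) = 2 × 0.56 / (1 + 0.56)
r_full = 1.1200 / 1.5600 ≈ 0.7179

0.72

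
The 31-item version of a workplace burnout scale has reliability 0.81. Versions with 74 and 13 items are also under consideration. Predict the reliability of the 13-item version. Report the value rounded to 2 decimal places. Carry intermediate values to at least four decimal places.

0.64

The 74-item form is not needed; work directly from the 31-item form with n = 13/31 = 0.4194.
r_{13} = n·r / (1 + (n − 1)·r) = 0.3397 / 0.5297 ≈ 0.6413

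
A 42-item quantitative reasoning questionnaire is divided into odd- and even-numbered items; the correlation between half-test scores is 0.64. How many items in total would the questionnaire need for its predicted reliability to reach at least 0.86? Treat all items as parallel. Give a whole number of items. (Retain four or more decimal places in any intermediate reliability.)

73

Corrected full-test reliability: r_full = 2 × 0.64 / (1 + 0.64) ≈ 0.7805
n = r_tgt(1 − r_full) / [r_full(1 − r_tgt)] = 0.86 × 0.2195 / (0.7805 × 0.14) ≈ 1.7276
Items = 1.7276 × 42 ≈ 72.56 → 73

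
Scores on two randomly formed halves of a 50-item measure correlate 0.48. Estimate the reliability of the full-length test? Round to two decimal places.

0.65

Apply the Spearman-Brown correction with n = 2:
r_full = 2(0.48) / (1 + 0.48)
r_full = 0.9600 / 1.4800 ≈ 0.6486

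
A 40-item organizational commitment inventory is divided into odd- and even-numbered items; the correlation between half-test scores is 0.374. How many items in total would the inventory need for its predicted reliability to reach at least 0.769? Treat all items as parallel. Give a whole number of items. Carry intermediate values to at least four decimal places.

Corrected full-test reliability: r_full = 2 × 0.374 / (1 + 0.374) ≈ 0.5444
n = r_tgt(1 − r_full) / [r_full(1 − r_tgt)] = 0.769 × 0.4556 / (0.5444 × 0.231) ≈ 2.7860
Items = 2.7860 × 40 ≈ 111.44 → 112

112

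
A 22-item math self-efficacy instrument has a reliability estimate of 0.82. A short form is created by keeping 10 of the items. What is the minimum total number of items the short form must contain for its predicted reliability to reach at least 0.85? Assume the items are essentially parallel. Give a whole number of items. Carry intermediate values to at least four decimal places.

28

First, r for the 10-item form: n = 10/22 = 0.4545, so r_10 = 0.4545·0.82/(1 + (0.4545 − 1)·0.82) = 0.6743
Then solve for n' with r_old = 0.6743, r_target = 0.85: n' = 0.85(1 − 0.6743)/[0.6743(1 − 0.85)] = 2.7371
Total items = 2.7371 × 10 = 27.37, rounded up to 28.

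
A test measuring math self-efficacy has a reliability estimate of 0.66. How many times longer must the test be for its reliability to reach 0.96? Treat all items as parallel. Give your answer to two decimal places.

n = 0.96(1 − 0.66) / [0.66(1 − 0.96)]
n = 0.3264 / 0.0264 ≈ 12.3636

12.36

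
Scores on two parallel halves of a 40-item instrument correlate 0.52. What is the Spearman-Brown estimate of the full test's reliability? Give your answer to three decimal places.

r_full = 2(0.52) / (1 + 0.52)
r_full = 1.0400 / 1.5200 ≈ 0.6842

0.684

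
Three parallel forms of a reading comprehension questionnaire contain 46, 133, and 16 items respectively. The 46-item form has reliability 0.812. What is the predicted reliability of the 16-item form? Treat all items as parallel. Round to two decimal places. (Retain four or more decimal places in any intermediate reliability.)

0.60

Only the ratio of lengths matters: n = 16/46 = 0.3478
r_{16} = n·r / (1 + (n − 1)·r) = 0.2824 / 0.4704 ≈ 0.6003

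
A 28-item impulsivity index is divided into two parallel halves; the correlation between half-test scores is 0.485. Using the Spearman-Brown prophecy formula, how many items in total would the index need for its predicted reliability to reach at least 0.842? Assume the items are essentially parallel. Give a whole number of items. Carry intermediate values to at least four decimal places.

80

r_full = 2(0.485)/(1 + 0.485) = 0.6532
n = r_tgt(1 − r_full) / [r_full(1 − r_tgt)] = 0.842 × 0.3468 / (0.6532 × 0.158) ≈ 2.8294
Items = 2.8294 × 28 ≈ 79.22 → 80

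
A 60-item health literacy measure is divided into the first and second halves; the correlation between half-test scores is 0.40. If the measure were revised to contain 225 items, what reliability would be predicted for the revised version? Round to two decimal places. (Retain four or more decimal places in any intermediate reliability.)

0.83

Full-test reliability from the split-half r: r_full = 2(0.40)/(1 + 0.40) = 0.5714
Length factor from 60 to 225 items: n = 225/60 = 3.7500
r_new = n·r_full / (1 + (n − 1)·r_full) = 2.1427 / 2.5713 ≈ 0.8333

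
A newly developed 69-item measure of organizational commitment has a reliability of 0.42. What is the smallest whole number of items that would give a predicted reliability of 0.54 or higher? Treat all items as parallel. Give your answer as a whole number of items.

112

n = [0.54 × 0.58] / [0.42 × 0.46]
n = 0.3132 / 0.1932 ≈ 1.6211
Items needed = n × 69 = 1.6211 × 69 ≈ 111.86 → round up to 112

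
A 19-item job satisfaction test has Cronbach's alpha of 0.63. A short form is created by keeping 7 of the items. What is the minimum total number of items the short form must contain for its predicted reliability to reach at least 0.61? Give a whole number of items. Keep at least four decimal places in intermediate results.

18

First, r for the 7-item form: n = 7/19 = 0.3684, so r_7 = 0.3684·0.63/(1 + (0.3684 − 1)·0.63) = 0.3855
Length factor from the short form to reach 0.61: n' = 0.61(1 − 0.3855) / [0.3855(1 − 0.61)] ≈ 2.4932
Total items = 2.4932 × 7 = 17.45, rounded up to 18.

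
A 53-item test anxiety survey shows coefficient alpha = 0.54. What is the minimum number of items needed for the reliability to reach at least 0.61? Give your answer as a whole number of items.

n = 0.61 × (1 − 0.54) / [ 0.54 × (1 − 0.61) ]
n = 0.2806 / 0.2106 ≈ 1.3324
Items needed = n × 53 = 1.3324 × 53 ≈ 70.62 → round up to 71

71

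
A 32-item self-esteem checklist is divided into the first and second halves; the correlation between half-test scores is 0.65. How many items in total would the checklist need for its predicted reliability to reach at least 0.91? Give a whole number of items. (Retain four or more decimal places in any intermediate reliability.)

88

Corrected full-test reliability: r_full = 2 × 0.65 / (1 + 0.65) ≈ 0.7879
n = r_tgt(1 − r_full) / [r_full(1 − r_tgt)] = 0.91 × 0.2121 / (0.7879 × 0.09) ≈ 2.7219
Items = 2.7219 × 32 ≈ 87.10 → 88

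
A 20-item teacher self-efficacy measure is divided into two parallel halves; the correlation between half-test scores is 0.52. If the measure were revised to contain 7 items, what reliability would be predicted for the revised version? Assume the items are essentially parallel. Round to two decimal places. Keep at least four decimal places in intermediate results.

0.43

Full-test reliability from the split-half r: r_full = 2(0.52)/(1 + 0.52) = 0.6842
Length factor from 20 to 7 items: n = 7/20 = 0.3500
r_new = n·r_full / (1 + (n − 1)·r_full) = 0.2395 / 0.5553 ≈ 0.4313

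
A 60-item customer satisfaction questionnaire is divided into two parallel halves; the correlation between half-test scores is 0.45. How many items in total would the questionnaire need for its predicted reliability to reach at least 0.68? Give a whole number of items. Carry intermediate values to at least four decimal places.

Corrected full-test reliability: r_full = 2 × 0.45 / (1 + 0.45) ≈ 0.6207
n = r_tgt(1 − r_full) / [r_full(1 − r_tgt)] = 0.68 × 0.3793 / (0.6207 × 0.32) ≈ 1.2986
Items = 1.2986 × 60 ≈ 77.92 → 78

78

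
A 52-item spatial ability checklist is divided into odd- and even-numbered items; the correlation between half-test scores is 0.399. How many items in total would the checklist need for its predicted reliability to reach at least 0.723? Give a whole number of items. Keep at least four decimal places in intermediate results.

103

r_full = 2(0.399)/(1 + 0.399) = 0.5704
Solve Spearman-Brown for n: n = 0.723(1 − 0.5704) / [0.5704(1 − 0.723)] = 1.9658
Required items = 1.9658 × 52 = 102.22, so 103 items.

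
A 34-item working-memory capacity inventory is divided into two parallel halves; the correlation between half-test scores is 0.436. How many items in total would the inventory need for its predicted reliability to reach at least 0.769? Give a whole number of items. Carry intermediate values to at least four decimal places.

r_full = 2(0.436)/(1 + 0.436) = 0.6072
Solve Spearman-Brown for n: n = 0.769(1 − 0.6072) / [0.6072(1 − 0.769)] = 2.1535
Required items = 2.1535 × 34 = 73.22, so 74 items.

74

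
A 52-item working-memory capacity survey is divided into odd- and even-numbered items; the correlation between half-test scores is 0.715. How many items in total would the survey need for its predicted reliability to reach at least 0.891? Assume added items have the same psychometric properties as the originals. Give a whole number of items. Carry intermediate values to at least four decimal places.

85

r_full = 2(0.715)/(1 + 0.715) = 0.8338
Solve Spearman-Brown for n: n = 0.891(1 − 0.8338) / [0.8338(1 − 0.891)] = 1.6294
Items = 1.6294 × 52 ≈ 84.73 → 85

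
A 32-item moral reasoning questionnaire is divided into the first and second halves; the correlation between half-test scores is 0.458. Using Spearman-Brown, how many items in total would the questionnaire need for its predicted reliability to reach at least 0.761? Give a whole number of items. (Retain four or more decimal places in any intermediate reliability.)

61

Corrected full-test reliability: r_full = 2 × 0.458 / (1 + 0.458) ≈ 0.6283
n = r_tgt(1 − r_full) / [r_full(1 − r_tgt)] = 0.761 × 0.3717 / (0.6283 × 0.239) ≈ 1.8837
Required items = 1.8837 × 32 = 60.28, so 61 items.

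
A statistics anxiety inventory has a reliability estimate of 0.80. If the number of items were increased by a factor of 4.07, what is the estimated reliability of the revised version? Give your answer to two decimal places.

0.94

Apply the Spearman-Brown prophecy formula, r' = nr / [1 + (n − 1)r]:
r_new = 4.07·0.80 / [1 + (4.07 − 1)·0.80]
     = 3.2560 / 3.4560 = 0.9421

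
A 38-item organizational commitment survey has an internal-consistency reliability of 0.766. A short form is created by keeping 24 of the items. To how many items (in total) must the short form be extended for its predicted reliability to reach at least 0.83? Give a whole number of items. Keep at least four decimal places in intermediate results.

First, r for the 24-item form: n = 24/38 = 0.6316, so r_24 = 0.6316·0.766/(1 + (0.6316 − 1)·0.766) = 0.6740
Then solve for n' with r_old = 0.6740, r_target = 0.83: n' = 0.83(1 − 0.6740)/[0.6740(1 − 0.83)] = 2.3615
Items = 2.3615 × 24 ≈ 56.68 → 57

57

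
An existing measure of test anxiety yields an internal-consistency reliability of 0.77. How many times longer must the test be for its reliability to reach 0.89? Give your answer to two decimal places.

Spearman-Brown solved for the length factor n:
n = r_target (1 − r_old) / [ r_old (1 − r_target) ]
n = 0.89(1 − 0.77) / [0.77(1 − 0.89)]
n = 0.2047 / 0.0847 ≈ 2.4168

2.42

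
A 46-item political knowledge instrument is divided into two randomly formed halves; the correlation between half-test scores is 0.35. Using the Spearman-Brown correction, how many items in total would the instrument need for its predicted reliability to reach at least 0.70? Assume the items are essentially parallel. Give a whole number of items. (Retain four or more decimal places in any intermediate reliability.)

r_full = 2(0.35)/(1 + 0.35) = 0.5185
n = r_tgt(1 − r_full) / [r_full(1 − r_tgt)] = 0.70 × 0.4815 / (0.5185 × 0.30) ≈ 2.1668
Items = 2.1668 × 46 ≈ 99.67 → 100

100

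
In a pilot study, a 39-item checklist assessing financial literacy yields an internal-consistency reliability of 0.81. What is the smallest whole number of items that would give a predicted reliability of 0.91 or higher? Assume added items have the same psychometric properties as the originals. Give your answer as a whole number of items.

93

Rearranging the Spearman-Brown formula for n,
n = r*(1 − r) / [ r (1 − r*) ]
n = 0.91(1 − 0.81) / [0.81(1 − 0.91)]
n = 0.1729 / 0.0729 ≈ 2.3717
Items needed = n × 39 = 2.3717 × 39 ≈ 92.50 → round up to 93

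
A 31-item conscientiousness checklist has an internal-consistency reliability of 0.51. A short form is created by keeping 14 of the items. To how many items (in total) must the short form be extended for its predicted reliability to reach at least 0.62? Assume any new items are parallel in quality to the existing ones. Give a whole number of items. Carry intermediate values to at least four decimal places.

Short-form reliability: n = 14/31 = 0.4516; r_14 = n·r/(1+(n−1)r) ≈ 0.3197
Length factor from the short form to reach 0.62: n' = 0.62(1 − 0.3197) / [0.3197(1 − 0.62)] ≈ 3.4719
Items = 3.4719 × 14 ≈ 48.61 → 49

49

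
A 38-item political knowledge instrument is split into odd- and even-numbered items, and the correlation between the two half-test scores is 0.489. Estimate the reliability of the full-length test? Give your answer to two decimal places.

r_full = 2r_hh / (1 + r_hh) = 2 × 0.489 / (1 + 0.489)
r_full = 0.9780 / 1.4890 ≈ 0.6568

0.66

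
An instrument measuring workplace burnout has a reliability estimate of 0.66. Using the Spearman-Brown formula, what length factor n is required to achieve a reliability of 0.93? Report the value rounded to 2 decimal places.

6.84

n = [0.93 × 0.34] / [0.66 × 0.07]
n = 0.3162 / 0.0462 ≈ 6.8442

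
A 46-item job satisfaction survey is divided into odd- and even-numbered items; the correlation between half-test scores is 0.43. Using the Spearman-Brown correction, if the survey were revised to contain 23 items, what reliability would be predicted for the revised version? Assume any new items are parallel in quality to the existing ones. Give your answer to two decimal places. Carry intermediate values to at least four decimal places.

0.43

Full-test reliability from the split-half r: r_full = 2(0.43)/(1 + 0.43) = 0.6014
Length factor from 46 to 23 items: n = 23/46 = 0.5000
r_new = n·r_full / (1 + (n − 1)·r_full) = 0.3007 / 0.6993 ≈ 0.4300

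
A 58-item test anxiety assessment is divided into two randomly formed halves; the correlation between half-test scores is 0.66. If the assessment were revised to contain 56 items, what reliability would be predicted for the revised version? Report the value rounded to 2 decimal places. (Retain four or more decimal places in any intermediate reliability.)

0.79

Spearman-Brown correction (n = 2): r_full = 2·0.66/(1 + 0.66) = 0.7952
Then adjust to 56 items: n = 56/58 = 0.9655
r_new = n·r_full / (1 + (n − 1)·r_full) = 0.7678 / 0.9726 ≈ 0.7894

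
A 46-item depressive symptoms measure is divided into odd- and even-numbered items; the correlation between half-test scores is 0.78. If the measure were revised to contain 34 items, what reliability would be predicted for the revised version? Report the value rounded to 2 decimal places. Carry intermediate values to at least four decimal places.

0.84

Full-test reliability from the split-half r: r_full = 2(0.78)/(1 + 0.78) = 0.8764
Then adjust to 34 items: n = 34/46 = 0.7391
r_new = n·r_full / (1 + (n − 1)·r_full) = 0.6477 / 0.7713 ≈ 0.8398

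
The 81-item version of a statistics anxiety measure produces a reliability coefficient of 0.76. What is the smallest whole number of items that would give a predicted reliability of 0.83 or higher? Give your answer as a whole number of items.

125

n = 0.83 × (1 − 0.76) / [ 0.76 × (1 − 0.83) ]
n = 0.1992 / 0.1292 ≈ 1.5418
1.5418 × 81 = 124.89 → 125 items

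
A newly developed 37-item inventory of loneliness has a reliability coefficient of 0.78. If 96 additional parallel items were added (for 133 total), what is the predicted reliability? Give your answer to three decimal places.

0.927

Length ratio n = 133/37 = 3.5946
r_new = 3.5946·0.78 / [1 + (3.5946 − 1)·0.78]
r_new = 2.8038 / 3.0238 ≈ 0.9272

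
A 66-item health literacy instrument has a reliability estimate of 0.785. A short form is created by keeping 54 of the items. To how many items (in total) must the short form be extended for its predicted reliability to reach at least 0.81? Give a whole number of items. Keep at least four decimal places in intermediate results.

First, r for the 54-item form: n = 54/66 = 0.8182, so r_54 = 0.8182·0.785/(1 + (0.8182 − 1)·0.785) = 0.7492
Then solve for n' with r_old = 0.7492, r_target = 0.81: n' = 0.81(1 − 0.7492)/[0.7492(1 − 0.81)] = 1.4271
Items = 1.4271 × 54 ≈ 77.06 → 78

78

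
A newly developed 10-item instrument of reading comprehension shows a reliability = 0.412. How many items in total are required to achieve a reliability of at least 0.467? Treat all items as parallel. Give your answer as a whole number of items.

n = [0.467 × 0.588] / [0.412 × 0.533]
  = 0.274596 / 0.219596 = 1.2505
So the test needs 1.2505 × 10 ≈ 12.50 items; rounding up, 13.

13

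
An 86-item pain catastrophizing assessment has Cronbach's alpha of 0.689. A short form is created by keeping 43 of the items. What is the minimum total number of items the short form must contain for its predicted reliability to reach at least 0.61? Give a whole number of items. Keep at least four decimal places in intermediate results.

61

Short-form reliability: n = 43/86 = 0.5000; r_43 = n·r/(1+(n−1)r) ≈ 0.5256
Length factor from the short form to reach 0.61: n' = 0.61(1 − 0.5256) / [0.5256(1 − 0.61)] ≈ 1.4117
Total items = 1.4117 × 43 = 60.70, rounded up to 61.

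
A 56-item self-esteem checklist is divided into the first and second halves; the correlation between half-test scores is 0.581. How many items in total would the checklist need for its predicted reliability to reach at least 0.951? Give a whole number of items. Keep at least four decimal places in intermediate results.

Corrected full-test reliability: r_full = 2 × 0.581 / (1 + 0.581) ≈ 0.7350
Solve Spearman-Brown for n: n = 0.951(1 − 0.7350) / [0.7350(1 − 0.951)] = 6.9975
Items = 6.9975 × 56 ≈ 391.86 → 392

392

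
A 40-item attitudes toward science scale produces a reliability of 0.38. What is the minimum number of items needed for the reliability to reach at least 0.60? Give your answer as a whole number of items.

n = 0.60 × (1 − 0.38) / [ 0.38 × (1 − 0.60) ]
n = 0.3720 / 0.1520 ≈ 2.4474
2.4474 × 40 = 97.90 → 98 items

98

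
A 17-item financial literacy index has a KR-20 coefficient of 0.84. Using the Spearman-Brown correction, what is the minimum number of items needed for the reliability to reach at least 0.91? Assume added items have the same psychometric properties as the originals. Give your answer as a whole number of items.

33

Invert Spearman-Brown to solve for n:
n = r*(1 − r) / [ r (1 − r*) ]
n = [0.91 × 0.16] / [0.84 × 0.09]
n = 0.1456 / 0.0756 ≈ 1.9259
Items needed = n × 17 = 1.9259 × 17 ≈ 32.74 → round up to 33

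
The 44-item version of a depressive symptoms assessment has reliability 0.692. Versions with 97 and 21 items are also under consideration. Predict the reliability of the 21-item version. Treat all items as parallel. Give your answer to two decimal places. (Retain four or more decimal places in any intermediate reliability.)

Only the ratio of lengths matters: n = 21/44 = 0.4773
r_{21} = n·r / (1 + (n − 1)·r) = 0.3303 / 0.6383 ≈ 0.5175

0.52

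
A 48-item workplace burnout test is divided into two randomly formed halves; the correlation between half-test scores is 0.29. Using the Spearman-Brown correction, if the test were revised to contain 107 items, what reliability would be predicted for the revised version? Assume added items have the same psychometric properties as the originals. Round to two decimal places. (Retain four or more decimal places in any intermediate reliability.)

0.65

First correct the split-half correlation to full-test reliability: r_full = 2 × 0.29 / (1 + 0.29) ≈ 0.4496
Then adjust to 107 items: n = 107/48 = 2.2292
r_new = n·r_full / (1 + (n − 1)·r_full) = 1.0022 / 1.5526 ≈ 0.6455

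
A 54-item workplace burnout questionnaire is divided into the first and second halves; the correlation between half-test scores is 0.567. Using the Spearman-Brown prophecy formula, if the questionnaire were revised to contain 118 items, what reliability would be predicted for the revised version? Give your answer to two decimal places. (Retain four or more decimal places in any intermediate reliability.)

Full-test reliability from the split-half r: r_full = 2(0.567)/(1 + 0.567) = 0.7237
Length factor from 54 to 118 items: n = 118/54 = 2.1852
r_new = n·r_full / (1 + (n − 1)·r_full) = 1.5814 / 1.8577 ≈ 0.8513

0.85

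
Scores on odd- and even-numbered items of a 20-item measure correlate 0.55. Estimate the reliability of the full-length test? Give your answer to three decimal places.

Apply the Spearman-Brown correction with n = 2:
r_full = 2(0.55) / (1 + 0.55)
       = 1.1000 / 1.5500 = 0.7097

0.710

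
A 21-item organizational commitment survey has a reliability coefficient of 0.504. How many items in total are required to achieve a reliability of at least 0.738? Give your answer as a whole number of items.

n = 0.738 × (1 − 0.504) / [ 0.504 × (1 − 0.738) ]
n = 0.366048 / 0.132048 ≈ 2.7721
So the test needs 2.7721 × 21 ≈ 58.21 items; rounding up, 59.

59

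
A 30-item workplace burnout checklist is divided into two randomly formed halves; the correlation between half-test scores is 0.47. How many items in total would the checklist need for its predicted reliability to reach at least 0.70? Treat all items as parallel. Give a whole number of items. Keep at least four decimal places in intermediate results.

40

Corrected full-test reliability: r_full = 2 × 0.47 / (1 + 0.47) ≈ 0.6395
Solve Spearman-Brown for n: n = 0.70(1 − 0.6395) / [0.6395(1 − 0.70)] = 1.3154
Items = 1.3154 × 30 ≈ 39.46 → 40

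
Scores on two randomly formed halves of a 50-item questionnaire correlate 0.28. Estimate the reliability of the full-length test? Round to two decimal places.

Each half is half the length of the full test, so the full test is n = 2 times a half.
r_full = 2r_hh / (1 + r_hh) = 2 × 0.28 / (1 + 0.28)
       = 0.5600 / 1.2800 = 0.4375

0.44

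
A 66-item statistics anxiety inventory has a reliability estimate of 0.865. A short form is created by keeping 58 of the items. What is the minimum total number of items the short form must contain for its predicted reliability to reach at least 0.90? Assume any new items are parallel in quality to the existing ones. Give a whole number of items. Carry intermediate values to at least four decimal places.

Short-form reliability: n = 58/66 = 0.8788; r_58 = n·r/(1+(n−1)r) ≈ 0.8492
Then solve for n' with r_old = 0.8492, r_target = 0.90: n' = 0.90(1 − 0.8492)/[0.8492(1 − 0.90)] = 1.5982
Items = 1.5982 × 58 ≈ 92.70 → 93

93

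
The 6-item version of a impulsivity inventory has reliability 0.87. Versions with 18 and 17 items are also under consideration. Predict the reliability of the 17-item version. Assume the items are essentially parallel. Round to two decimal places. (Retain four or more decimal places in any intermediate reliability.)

0.95

The 18-item form is not needed; work directly from the 6-item form with n = 17/6 = 2.8333.
r_{17} = n·r / (1 + (n − 1)·r) = 2.4650 / 2.5950 ≈ 0.9499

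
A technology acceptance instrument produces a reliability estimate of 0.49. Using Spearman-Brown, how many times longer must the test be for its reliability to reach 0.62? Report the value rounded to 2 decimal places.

1.70

Spearman-Brown solved for the length factor n:
n = r_target (1 − r_old) / [ r_old (1 − r_target) ]
n = 0.62(1 − 0.49) / [0.49(1 − 0.62)]
n = 0.3162 / 0.1862 ≈ 1.6982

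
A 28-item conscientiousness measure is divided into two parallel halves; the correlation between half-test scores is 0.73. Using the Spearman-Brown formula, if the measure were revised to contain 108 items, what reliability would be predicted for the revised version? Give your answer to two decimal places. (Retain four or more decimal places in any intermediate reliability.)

First correct the split-half correlation to full-test reliability: r_full = 2 × 0.73 / (1 + 0.73) ≈ 0.8439
Length factor from 28 to 108 items: n = 108/28 = 3.8571
r_new = n·r_full / (1 + (n − 1)·r_full) = 3.2550 / 3.4111 ≈ 0.9542

0.95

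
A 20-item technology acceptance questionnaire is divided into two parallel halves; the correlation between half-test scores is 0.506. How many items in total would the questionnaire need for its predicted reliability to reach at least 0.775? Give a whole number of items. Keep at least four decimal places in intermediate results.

34

r_full = 2(0.506)/(1 + 0.506) = 0.6720
Solve Spearman-Brown for n: n = 0.775(1 − 0.6720) / [0.6720(1 − 0.775)] = 1.6812
Items = 1.6812 × 20 ≈ 33.62 → 34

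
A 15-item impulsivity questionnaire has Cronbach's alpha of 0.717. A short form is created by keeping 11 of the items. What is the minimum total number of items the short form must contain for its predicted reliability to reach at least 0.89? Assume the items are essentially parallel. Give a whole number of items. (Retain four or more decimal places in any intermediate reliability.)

First, r for the 11-item form: n = 11/15 = 0.7333, so r_11 = 0.7333·0.717/(1 + (0.7333 − 1)·0.717) = 0.6501
Length factor from the short form to reach 0.89: n' = 0.89(1 − 0.6501) / [0.6501(1 − 0.89)] ≈ 4.3547
Items = 4.3547 × 11 ≈ 47.90 → 48

48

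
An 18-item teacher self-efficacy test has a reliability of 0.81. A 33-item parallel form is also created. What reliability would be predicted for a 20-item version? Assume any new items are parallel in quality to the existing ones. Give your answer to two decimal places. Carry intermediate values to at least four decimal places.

0.83

Only the ratio of lengths matters: n = 20/18 = 1.1111
r_{20} = n·r / (1 + (n − 1)·r) = 0.9000 / 1.0900 ≈ 0.8257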